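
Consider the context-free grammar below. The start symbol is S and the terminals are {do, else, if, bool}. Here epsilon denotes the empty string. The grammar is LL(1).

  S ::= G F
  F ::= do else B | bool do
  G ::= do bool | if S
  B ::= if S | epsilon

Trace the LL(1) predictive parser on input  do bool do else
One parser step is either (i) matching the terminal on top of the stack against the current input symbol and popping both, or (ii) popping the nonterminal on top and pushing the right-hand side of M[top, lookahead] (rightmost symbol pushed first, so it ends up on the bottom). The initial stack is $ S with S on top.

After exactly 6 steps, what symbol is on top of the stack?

else

     Stack        Input              Action
  1  $ S          do bool do else $  expand S ::= G F
  2  $ F G        do bool do else $  expand G ::= do bool
  3  $ F bool do  do bool do else $  match do
  4  $ F bool     bool do else $     match bool
  5  $ F          do else $          expand F ::= do else B
  6  $ B else do  do else $          match do
Stack after step 6: $ B else (top = else).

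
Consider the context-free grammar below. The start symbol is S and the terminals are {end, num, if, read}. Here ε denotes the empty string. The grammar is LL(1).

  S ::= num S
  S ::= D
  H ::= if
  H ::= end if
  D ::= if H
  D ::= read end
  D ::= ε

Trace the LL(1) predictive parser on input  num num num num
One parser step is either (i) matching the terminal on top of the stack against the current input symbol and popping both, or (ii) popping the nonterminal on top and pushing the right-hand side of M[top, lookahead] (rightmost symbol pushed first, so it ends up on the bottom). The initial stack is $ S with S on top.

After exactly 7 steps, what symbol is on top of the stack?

num

     Stack    Input              Action
  1  $ S      num num num num $  expand S ::= num S
  2  $ S num  num num num num $  match num
  3  $ S      num num num $      expand S ::= num S
  4  $ S num  num num num $      match num
  5  $ S      num num $          expand S ::= num S
  6  $ S num  num num $          match num
  7  $ S      num $              expand S ::= num S
Stack after step 7: $ S num (top = num).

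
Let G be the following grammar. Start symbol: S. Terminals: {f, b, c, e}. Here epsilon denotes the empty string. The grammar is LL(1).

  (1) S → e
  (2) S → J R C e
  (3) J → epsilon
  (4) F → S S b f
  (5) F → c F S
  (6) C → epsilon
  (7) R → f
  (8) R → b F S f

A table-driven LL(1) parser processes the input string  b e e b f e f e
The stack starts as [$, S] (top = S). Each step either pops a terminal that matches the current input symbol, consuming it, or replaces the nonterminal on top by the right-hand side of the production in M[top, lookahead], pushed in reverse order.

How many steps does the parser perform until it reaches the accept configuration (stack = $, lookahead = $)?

16

      Stack              Input              Action
   1  $ S                b e e b f e f e $  expand S → J R C e
   2  $ e C R J          b e e b f e f e $  expand J → epsilon
   3  $ e C R            b e e b f e f e $  expand R → b F S f
   4  $ e C f S F b      b e e b f e f e $  match b
   5  $ e C f S F        e e b f e f e $    expand F → S S b f
   6  $ e C f S f b S S  e e b f e f e $    expand S → e
   7  $ e C f S f b S e  e e b f e f e $    match e
   8  $ e C f S f b S    e b f e f e $      expand S → e
   9  $ e C f S f b e    e b f e f e $      match e
  10  $ e C f S f b      b f e f e $        match b
  11  $ e C f S f        f e f e $          match f
  12  $ e C f S          e f e $            expand S → e
  13  $ e C f e          e f e $            match e
  14  $ e C f            f e $              match f
  15  $ e C              e $                expand C → epsilon
  16  $ e                e $                match e
Accept reached after 16 steps.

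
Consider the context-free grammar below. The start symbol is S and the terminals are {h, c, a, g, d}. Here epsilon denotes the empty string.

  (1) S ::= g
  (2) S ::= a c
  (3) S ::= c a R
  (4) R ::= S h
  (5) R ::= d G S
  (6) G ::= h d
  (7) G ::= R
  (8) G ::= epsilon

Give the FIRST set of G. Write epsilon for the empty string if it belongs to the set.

{epsilon, a, c, d, g, h}

FIRST(S) = {a, c, g}
FIRST(R) = {a, c, d, g}  (via S h)
FIRST(G) = {epsilon, a, c, d, g, h}  (via R)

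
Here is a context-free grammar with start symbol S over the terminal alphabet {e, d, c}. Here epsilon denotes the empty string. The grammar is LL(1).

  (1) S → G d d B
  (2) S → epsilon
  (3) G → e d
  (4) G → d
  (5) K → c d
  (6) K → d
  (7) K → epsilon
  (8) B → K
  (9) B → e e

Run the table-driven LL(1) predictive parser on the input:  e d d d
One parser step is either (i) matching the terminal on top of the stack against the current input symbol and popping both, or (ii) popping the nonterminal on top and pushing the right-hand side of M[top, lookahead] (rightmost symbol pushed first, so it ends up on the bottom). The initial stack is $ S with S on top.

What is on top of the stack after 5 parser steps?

     Stack        Input      Action
  1  $ S          e d d d $  expand S → G d d B
  2  $ B d d G    e d d d $  expand G → e d
  3  $ B d d d e  e d d d $  match e
  4  $ B d d d    d d d $    match d
  5  $ B d d      d d $      match d
Stack after step 5: $ B d (top = d).

d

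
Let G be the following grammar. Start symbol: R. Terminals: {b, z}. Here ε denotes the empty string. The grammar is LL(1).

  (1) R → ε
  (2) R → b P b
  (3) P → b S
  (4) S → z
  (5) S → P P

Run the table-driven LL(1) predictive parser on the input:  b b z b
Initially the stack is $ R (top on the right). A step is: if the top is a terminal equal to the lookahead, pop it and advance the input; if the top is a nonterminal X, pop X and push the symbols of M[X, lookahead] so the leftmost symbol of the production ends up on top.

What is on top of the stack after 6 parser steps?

b

     Stack    Input      Action
  1  $ R      b b z b $  expand R → b P b
  2  $ b P b  b b z b $  match b
  3  $ b P    b z b $    expand P → b S
  4  $ b S b  b z b $    match b
  5  $ b S    z b $      expand S → z
  6  $ b z    z b $      match z
Stack after step 6: $ b (top = b).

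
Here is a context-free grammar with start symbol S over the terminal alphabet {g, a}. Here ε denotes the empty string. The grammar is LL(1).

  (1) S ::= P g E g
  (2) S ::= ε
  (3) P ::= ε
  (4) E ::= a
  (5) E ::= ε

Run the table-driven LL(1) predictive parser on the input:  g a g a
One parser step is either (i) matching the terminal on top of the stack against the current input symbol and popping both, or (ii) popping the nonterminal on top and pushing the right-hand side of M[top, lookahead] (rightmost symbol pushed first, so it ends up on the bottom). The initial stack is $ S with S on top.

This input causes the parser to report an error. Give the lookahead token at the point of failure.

a

step 1: stack=$ S  input=g a g a $  — expand S ::= P g E g
step 2: stack=$ g E g P  input=g a g a $  — expand P ::= ε
step 3: stack=$ g E g  input=g a g a $  — match g
step 4: stack=$ g E  input=a g a $  — expand E ::= a
step 5: stack=$ g a  input=a g a $  — match a
step 6: stack=$ g  input=g a $  — match g
step 7: stack=$  input=a $  — error: stack empty but input remains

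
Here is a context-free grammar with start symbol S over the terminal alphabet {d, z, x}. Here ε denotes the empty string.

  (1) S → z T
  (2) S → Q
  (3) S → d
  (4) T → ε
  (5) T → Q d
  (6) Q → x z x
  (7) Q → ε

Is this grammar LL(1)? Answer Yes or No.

Yes

FIRST(S) = {ε, d, x, z}
FIRST(T) = {ε, d, x}
FIRST(Q) = {ε, x}
FOLLOW(S) = {$}
FOLLOW(T) = {$}
FOLLOW(Q) = {$, d}
Each cell of M receives at most one production.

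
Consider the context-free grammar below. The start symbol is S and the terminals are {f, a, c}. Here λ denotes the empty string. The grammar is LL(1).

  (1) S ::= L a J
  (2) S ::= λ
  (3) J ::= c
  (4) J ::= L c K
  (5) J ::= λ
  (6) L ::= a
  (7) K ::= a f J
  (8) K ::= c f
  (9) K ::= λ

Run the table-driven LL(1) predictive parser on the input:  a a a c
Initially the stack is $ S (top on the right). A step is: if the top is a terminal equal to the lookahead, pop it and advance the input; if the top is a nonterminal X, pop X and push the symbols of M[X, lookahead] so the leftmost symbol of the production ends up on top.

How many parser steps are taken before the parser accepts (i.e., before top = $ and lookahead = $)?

step 1: stack=$ S  input=a a a c $  — expand S ::= L a J
step 2: stack=$ J a L  input=a a a c $  — expand L ::= a
step 3: stack=$ J a a  input=a a a c $  — match a
step 4: stack=$ J a  input=a a c $  — match a
step 5: stack=$ J  input=a c $  — expand J ::= L c K
step 6: stack=$ K c L  input=a c $  — expand L ::= a
step 7: stack=$ K c a  input=a c $  — match a
step 8: stack=$ K c  input=c $  — match c
step 9: stack=$ K  input=$  — expand K ::= λ
Accept reached after 9 steps.

9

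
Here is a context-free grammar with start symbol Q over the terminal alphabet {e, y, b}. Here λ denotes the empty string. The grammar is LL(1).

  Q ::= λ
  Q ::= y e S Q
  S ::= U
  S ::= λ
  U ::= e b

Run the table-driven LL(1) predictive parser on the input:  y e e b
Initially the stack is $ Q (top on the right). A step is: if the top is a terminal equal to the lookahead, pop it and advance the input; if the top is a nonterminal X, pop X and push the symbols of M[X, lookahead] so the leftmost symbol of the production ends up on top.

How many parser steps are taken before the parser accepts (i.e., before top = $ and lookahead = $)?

8

step 1: stack=$ Q  input=y e e b $  — expand Q ::= y e S Q
step 2: stack=$ Q S e y  input=y e e b $  — match y
step 3: stack=$ Q S e  input=e e b $  — match e
step 4: stack=$ Q S  input=e b $  — expand S ::= U
step 5: stack=$ Q U  input=e b $  — expand U ::= e b
step 6: stack=$ Q b e  input=e b $  — match e
step 7: stack=$ Q b  input=b $  — match b
step 8: stack=$ Q  input=$  — expand Q ::= λ
Accept reached after 8 steps.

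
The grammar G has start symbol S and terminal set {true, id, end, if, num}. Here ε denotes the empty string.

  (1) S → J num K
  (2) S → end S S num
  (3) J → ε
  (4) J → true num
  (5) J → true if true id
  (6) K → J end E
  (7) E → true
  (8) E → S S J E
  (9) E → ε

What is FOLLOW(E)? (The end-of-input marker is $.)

{$, end, num, true}

FIRST(J) = {ε, true}
FIRST(S) = {end, num, true}  (via J num K)
FIRST(K) = {end, true}  (via J end E)
FIRST(E) = {ε, end, num, true}  (via S S J E)
FOLLOW(S) includes $ since S is the start symbol.
FOLLOW(S): in S→end S S num (occurrence 1), S is followed by S num with FIRST {end, num, true}; in S→end S S num (occurrence 2), S is followed by num with FIRST {num}; in E→S S J E (occurrence 1), S is followed by S J E with FIRST {end, num, true}; in E→S S J E (occurrence 2), S is followed by J E with FIRST {ε, end, num, true}; in E→S S J E (occurrence 2), the suffix after S is nullable, so FOLLOW(S) ⊇ FOLLOW(E) = {$, end, num, true}. Thus FOLLOW(S) = {$, end, num, true}.
FOLLOW(K): in S→J num K, the suffix after K is empty, so FOLLOW(K) ⊇ FOLLOW(S) = {$, end, num, true}. Thus FOLLOW(K) = {$, end, num, true}.
FOLLOW(E): in K→J end E, the suffix after E is empty, so FOLLOW(E) ⊇ FOLLOW(K) = {$, end, num, true}; in E→S S J E, the suffix after E is empty (adds nothing new). Thus FOLLOW(E) = {$, end, num, true}.
FOLLOW(J): in S→J num K, J is followed by num K with FIRST {num}; in K→J end E, J is followed by end E with FIRST {end}; in E→S S J E, J is followed by E with FIRST {ε, end, num, true}; in E→S S J E, the suffix after J is nullable, so FOLLOW(J) ⊇ FOLLOW(E) = {$, end, num, true}. Thus FOLLOW(J) = {$, end, num, true}.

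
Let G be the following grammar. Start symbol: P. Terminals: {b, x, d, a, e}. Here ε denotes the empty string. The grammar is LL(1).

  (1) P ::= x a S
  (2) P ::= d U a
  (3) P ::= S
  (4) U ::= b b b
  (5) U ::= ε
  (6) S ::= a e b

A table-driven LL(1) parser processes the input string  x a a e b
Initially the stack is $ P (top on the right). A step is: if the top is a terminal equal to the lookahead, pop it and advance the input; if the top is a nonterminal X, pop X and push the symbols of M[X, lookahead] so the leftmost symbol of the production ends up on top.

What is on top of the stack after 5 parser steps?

e

step 1: stack=$ P  input=x a a e b $  — expand P ::= x a S
step 2: stack=$ S a x  input=x a a e b $  — match x
step 3: stack=$ S a  input=a a e b $  — match a
step 4: stack=$ S  input=a e b $  — expand S ::= a e b
step 5: stack=$ b e a  input=a e b $  — match a
Stack after step 5: $ b e (top = e).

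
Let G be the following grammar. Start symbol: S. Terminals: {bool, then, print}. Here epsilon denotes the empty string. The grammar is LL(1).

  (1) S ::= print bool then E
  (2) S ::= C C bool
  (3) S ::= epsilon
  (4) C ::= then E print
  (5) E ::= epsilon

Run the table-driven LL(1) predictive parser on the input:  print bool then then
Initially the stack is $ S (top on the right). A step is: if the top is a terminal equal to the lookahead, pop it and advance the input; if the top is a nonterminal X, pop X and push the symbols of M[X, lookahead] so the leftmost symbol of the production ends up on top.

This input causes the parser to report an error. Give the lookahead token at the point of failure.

step 1: stack=$ S  input=print bool then then $  — expand S ::= print bool then E
step 2: stack=$ E then bool print  input=print bool then then $  — match print
step 3: stack=$ E then bool  input=bool then then $  — match bool
step 4: stack=$ E then  input=then then $  — match then
step 5: stack=$ E  input=then $  — error: M[E, then] is empty

then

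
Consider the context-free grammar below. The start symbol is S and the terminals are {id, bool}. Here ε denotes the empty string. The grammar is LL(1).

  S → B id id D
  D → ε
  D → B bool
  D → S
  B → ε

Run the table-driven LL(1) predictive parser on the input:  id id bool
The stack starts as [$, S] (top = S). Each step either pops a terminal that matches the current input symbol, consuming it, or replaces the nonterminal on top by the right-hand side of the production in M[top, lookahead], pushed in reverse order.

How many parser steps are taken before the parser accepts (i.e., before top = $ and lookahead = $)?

step 1: stack=$ S  input=id id bool $  — expand S → B id id D
step 2: stack=$ D id id B  input=id id bool $  — expand B → ε
step 3: stack=$ D id id  input=id id bool $  — match id
step 4: stack=$ D id  input=id bool $  — match id
step 5: stack=$ D  input=bool $  — expand D → B bool
step 6: stack=$ bool B  input=bool $  — expand B → ε
step 7: stack=$ bool  input=bool $  — match bool
Accept reached after 7 steps.

7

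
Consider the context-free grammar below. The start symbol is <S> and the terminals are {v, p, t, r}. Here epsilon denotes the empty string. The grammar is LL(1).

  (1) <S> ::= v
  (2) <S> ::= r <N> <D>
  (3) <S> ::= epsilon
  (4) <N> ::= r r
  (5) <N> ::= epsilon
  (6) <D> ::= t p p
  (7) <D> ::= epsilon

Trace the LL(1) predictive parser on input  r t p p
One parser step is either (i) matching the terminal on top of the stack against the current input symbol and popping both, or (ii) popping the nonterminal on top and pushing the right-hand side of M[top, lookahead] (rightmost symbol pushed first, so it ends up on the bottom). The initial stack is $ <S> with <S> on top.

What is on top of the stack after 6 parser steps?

p

step 1: stack=$ <S>  input=r t p p $  — expand <S> ::= r <N> <D>
step 2: stack=$ <D> <N> r  input=r t p p $  — match r
step 3: stack=$ <D> <N>  input=t p p $  — expand <N> ::= epsilon
step 4: stack=$ <D>  input=t p p $  — expand <D> ::= t p p
step 5: stack=$ p p t  input=t p p $  — match t
step 6: stack=$ p p  input=p p $  — match p
Stack after step 6: $ p (top = p).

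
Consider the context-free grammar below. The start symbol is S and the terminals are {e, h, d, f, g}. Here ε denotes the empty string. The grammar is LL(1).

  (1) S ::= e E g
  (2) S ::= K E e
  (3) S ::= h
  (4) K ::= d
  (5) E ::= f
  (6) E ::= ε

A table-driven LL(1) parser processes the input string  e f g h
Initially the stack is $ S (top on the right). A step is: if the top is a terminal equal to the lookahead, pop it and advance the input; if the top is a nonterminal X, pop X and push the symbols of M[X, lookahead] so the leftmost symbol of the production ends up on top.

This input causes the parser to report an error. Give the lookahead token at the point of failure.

step 1: stack=$ S  input=e f g h $  — expand S ::= e E g
step 2: stack=$ g E e  input=e f g h $  — match e
step 3: stack=$ g E  input=f g h $  — expand E ::= f
step 4: stack=$ g f  input=f g h $  — match f
step 5: stack=$ g  input=g h $  — match g
step 6: stack=$  input=h $  — error: stack empty but input remains

h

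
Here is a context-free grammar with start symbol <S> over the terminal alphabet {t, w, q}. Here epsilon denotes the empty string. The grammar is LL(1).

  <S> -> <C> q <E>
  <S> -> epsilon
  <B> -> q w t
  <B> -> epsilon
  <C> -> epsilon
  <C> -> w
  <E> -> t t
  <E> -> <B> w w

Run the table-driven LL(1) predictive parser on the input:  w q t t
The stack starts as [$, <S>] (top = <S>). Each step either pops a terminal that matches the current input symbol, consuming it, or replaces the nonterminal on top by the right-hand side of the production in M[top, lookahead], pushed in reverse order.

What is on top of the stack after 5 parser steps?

t

     Stack        Input      Action
  1  $ <S>        w q t t $  expand <S> -> <C> q <E>
  2  $ <E> q <C>  w q t t $  expand <C> -> w
  3  $ <E> q w    w q t t $  match w
  4  $ <E> q      q t t $    match q
  5  $ <E>        t t $      expand <E> -> t t
Stack after step 5: $ t t (top = t).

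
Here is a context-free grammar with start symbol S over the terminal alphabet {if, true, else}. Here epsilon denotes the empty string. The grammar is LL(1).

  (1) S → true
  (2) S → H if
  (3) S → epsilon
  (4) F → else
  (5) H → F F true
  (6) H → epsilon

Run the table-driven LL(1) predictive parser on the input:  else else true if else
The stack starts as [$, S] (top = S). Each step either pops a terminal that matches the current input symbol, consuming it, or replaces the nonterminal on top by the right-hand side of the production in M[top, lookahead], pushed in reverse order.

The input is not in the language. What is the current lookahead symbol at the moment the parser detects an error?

else

step 1: stack=$ S  input=else else true if else $  — expand S → H if
step 2: stack=$ if H  input=else else true if else $  — expand H → F F true
step 3: stack=$ if true F F  input=else else true if else $  — expand F → else
step 4: stack=$ if true F else  input=else else true if else $  — match else
step 5: stack=$ if true F  input=else true if else $  — expand F → else
step 6: stack=$ if true else  input=else true if else $  — match else
step 7: stack=$ if true  input=true if else $  — match true
step 8: stack=$ if  input=if else $  — match if
step 9: stack=$  input=else $  — error: stack empty but input remains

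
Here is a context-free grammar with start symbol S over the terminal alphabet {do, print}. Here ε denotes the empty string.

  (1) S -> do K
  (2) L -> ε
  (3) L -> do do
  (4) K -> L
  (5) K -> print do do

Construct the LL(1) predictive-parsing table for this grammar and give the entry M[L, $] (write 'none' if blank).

FIRST(S): from S->do K we get {do}. So FIRST(S) = {do}.
FIRST(L): from L->ε we get {ε}; from L->do do we get {do}. So FIRST(L) = {ε, do}.
FIRST(K): from K->L we get {ε, do}; from K->print do do we get {print}. So FIRST(K) = {ε, do, print}.
FOLLOW(S) includes $ since S is the start symbol.
FOLLOW(K): in S->do K, the suffix after K is empty, so FOLLOW(K) ⊇ FOLLOW(S) = {$}. Thus FOLLOW(K) = {$}.
FOLLOW(L): in K->L, the suffix after L is empty, so FOLLOW(L) ⊇ FOLLOW(K) = {$}. Thus FOLLOW(L) = {$}.
For L -> ε: FIRST(ε) = {ε}, so it goes in M[L, t] for t ∈ {}; since ε ∈ FIRST, also for every t ∈ FOLLOW(L) = {$}.
For L -> do do: FIRST(do do) = {do}, so it goes in M[L, t] for t ∈ {do}.

L -> ε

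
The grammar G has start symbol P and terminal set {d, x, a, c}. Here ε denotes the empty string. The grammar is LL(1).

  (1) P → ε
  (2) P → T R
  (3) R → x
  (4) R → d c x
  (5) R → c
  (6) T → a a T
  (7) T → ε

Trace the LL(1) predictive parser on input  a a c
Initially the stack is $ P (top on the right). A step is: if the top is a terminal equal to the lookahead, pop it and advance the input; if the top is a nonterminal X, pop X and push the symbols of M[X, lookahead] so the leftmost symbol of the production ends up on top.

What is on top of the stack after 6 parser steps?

step 1: stack=$ P  input=a a c $  — expand P → T R
step 2: stack=$ R T  input=a a c $  — expand T → a a T
step 3: stack=$ R T a a  input=a a c $  — match a
step 4: stack=$ R T a  input=a c $  — match a
step 5: stack=$ R T  input=c $  — expand T → ε
step 6: stack=$ R  input=c $  — expand R → c
Stack after step 6: $ c (top = c).

c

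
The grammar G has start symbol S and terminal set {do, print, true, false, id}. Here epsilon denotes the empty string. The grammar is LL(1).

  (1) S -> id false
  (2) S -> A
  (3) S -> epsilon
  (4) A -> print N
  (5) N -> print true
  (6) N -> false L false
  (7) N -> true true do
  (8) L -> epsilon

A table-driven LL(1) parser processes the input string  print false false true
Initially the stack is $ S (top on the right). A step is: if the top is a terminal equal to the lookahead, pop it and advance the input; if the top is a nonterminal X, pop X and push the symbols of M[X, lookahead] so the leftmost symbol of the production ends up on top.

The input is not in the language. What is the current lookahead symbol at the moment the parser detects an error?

     Stack            Input                     Action
  1  $ S              print false false true $  expand S -> A
  2  $ A              print false false true $  expand A -> print N
  3  $ N print        print false false true $  match print
  4  $ N              false false true $        expand N -> false L false
  5  $ false L false  false false true $        match false
  6  $ false L        false true $              expand L -> epsilon
  7  $ false          false true $              match false
  8  $                true $                    error: stack empty but input remains

true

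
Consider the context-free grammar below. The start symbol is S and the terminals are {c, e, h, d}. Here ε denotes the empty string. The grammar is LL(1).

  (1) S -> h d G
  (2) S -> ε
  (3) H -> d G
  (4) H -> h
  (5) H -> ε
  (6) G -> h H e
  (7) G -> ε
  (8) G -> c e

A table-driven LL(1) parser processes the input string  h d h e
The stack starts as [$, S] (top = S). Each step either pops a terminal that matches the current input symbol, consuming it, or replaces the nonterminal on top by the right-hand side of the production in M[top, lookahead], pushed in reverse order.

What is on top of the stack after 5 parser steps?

H

     Stack    Input      Action
  1  $ S      h d h e $  expand S -> h d G
  2  $ G d h  h d h e $  match h
  3  $ G d    d h e $    match d
  4  $ G      h e $      expand G -> h H e
  5  $ e H h  h e $      match h
Stack after step 5: $ e H (top = H).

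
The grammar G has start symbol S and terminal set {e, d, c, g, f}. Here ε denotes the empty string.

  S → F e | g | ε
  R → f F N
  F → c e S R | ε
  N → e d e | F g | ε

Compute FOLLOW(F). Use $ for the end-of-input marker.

{c, e, g}

FIRST(R): from R→f F N we get {f}. So FIRST(R) = {f}.
FIRST(F): from F→c e S R we get {c}; from F→ε we get {ε}. So FIRST(F) = {ε, c}.
FIRST(S): from S→F e we get {c, e}; from S→g we get {g}; from S→ε we get {ε}. So FIRST(S) = {ε, c, e, g}.
FIRST(N): from N→e d e we get {e}; from N→F g we get {c, g}; from N→ε we get {ε}. So FIRST(N) = {ε, c, e, g}.
FOLLOW(S) includes $ since S is the start symbol.
FOLLOW(S): in F→c e S R, S is followed by R with FIRST {f}. Thus FOLLOW(S) = {$, f}.
FOLLOW(R): in F→c e S R, the suffix after R is empty, so FOLLOW(R) ⊇ FOLLOW(F) = {c, e, g}. Thus FOLLOW(R) = {c, e, g}.
FOLLOW(F): in S→F e, F is followed by e with FIRST {e}; in R→f F N, F is followed by N with FIRST {ε, c, e, g}; in R→f F N, the suffix after F is nullable, so FOLLOW(F) ⊇ FOLLOW(R) = {c, e, g}; in N→F g, F is followed by g with FIRST {g}. Thus FOLLOW(F) = {c, e, g}.
FOLLOW(N): in R→f F N, the suffix after N is empty, so FOLLOW(N) ⊇ FOLLOW(R) = {c, e, g}. Thus FOLLOW(N) = {c, e, g}.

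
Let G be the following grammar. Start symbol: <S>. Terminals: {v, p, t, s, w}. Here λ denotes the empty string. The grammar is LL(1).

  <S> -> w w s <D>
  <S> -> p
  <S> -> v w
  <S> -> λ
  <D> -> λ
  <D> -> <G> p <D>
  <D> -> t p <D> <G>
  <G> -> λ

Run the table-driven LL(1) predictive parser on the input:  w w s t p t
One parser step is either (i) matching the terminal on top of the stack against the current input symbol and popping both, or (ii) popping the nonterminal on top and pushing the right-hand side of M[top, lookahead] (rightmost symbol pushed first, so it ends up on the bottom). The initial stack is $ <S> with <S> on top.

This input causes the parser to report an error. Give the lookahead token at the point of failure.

$

      Stack              Input          Action
   1  $ <S>              w w s t p t $  expand <S> -> w w s <D>
   2  $ <D> s w w        w w s t p t $  match w
   3  $ <D> s w          w s t p t $    match w
   4  $ <D> s            s t p t $      match s
   5  $ <D>              t p t $        expand <D> -> t p <D> <G>
   6  $ <G> <D> p t      t p t $        match t
   7  $ <G> <D> p        p t $          match p
   8  $ <G> <D>          t $            expand <D> -> t p <D> <G>
   9  $ <G> <G> <D> p t  t $            match t
  10  $ <G> <G> <D> p    $              error: top is terminal p but lookahead is $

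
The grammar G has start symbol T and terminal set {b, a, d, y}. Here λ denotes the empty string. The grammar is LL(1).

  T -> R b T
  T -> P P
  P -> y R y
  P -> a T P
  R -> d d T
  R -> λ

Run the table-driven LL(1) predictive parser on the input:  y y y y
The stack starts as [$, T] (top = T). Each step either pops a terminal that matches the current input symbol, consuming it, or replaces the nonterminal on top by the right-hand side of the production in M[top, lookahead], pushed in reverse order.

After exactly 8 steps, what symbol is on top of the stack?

     Stack      Input      Action
  1  $ T        y y y y $  expand T -> P P
  2  $ P P      y y y y $  expand P -> y R y
  3  $ P y R y  y y y y $  match y
  4  $ P y R    y y y $    expand R -> λ
  5  $ P y      y y y $    match y
  6  $ P        y y $      expand P -> y R y
  7  $ y R y    y y $      match y
  8  $ y R      y $        expand R -> λ
Stack after step 8: $ y (top = y).

y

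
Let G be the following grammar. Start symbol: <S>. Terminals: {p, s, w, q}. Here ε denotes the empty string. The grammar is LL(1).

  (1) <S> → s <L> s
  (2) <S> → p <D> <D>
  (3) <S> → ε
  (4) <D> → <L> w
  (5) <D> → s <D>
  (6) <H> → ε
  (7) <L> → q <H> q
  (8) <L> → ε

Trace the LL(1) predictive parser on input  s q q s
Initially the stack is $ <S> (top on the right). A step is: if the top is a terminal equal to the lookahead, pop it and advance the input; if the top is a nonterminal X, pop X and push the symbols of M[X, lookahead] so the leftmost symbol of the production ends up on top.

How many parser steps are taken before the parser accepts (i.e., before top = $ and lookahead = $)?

step 1: stack=$ <S>  input=s q q s $  — expand <S> → s <L> s
step 2: stack=$ s <L> s  input=s q q s $  — match s
step 3: stack=$ s <L>  input=q q s $  — expand <L> → q <H> q
step 4: stack=$ s q <H> q  input=q q s $  — match q
step 5: stack=$ s q <H>  input=q s $  — expand <H> → ε
step 6: stack=$ s q  input=q s $  — match q
step 7: stack=$ s  input=s $  — match s
Accept reached after 7 steps.

7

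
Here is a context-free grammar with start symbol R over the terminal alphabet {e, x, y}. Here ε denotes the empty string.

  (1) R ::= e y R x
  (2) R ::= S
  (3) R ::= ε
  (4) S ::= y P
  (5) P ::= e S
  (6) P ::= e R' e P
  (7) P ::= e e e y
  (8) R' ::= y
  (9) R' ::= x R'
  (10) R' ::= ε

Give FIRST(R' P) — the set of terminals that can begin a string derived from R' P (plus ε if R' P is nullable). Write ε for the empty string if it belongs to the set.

FIRST(S) = {y}
FIRST(P) = {e}
FIRST(R') = {ε, x, y}
FIRST(R) = {ε, e, y}  (via S)
FIRST(R' P): take FIRST of each symbol in turn, carrying on past any symbol whose FIRST contains ε; result {e, x, y}.

{e, x, y}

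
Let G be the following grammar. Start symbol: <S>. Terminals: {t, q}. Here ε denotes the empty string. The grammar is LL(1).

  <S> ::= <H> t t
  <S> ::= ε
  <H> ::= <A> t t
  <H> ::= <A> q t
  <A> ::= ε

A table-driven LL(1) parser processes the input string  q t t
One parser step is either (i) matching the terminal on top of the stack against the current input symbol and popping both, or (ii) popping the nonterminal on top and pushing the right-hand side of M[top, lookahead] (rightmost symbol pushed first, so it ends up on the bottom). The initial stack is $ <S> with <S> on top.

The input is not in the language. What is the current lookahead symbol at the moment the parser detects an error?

$

     Stack          Input    Action
  1  $ <S>          q t t $  expand <S> ::= <H> t t
  2  $ t t <H>      q t t $  expand <H> ::= <A> q t
  3  $ t t t q <A>  q t t $  expand <A> ::= ε
  4  $ t t t q      q t t $  match q
  5  $ t t t        t t $    match t
  6  $ t t          t $      match t
  7  $ t            $        error: top is terminal t but lookahead is $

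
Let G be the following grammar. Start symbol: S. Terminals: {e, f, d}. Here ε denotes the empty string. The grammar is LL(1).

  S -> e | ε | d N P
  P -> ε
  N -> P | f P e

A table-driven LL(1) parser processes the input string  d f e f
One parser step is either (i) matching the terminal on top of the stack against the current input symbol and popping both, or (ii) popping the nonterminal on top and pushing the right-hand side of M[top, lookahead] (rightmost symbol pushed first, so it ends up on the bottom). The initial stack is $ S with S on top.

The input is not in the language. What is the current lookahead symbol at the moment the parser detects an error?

     Stack      Input      Action
  1  $ S        d f e f $  expand S -> d N P
  2  $ P N d    d f e f $  match d
  3  $ P N      f e f $    expand N -> f P e
  4  $ P e P f  f e f $    match f
  5  $ P e P    e f $      expand P -> ε
  6  $ P e      e f $      match e
  7  $ P        f $        error: M[P, f] is empty

f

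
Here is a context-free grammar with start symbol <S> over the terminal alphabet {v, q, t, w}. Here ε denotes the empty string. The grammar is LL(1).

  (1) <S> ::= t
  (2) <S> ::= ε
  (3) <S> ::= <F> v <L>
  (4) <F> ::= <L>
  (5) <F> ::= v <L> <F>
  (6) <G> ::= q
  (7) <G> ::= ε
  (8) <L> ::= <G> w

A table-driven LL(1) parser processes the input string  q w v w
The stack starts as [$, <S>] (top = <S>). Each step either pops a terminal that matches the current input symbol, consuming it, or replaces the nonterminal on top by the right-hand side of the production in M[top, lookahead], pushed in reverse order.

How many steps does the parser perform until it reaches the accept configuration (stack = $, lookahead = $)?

step 1: stack=$ <S>  input=q w v w $  — expand <S> ::= <F> v <L>
step 2: stack=$ <L> v <F>  input=q w v w $  — expand <F> ::= <L>
step 3: stack=$ <L> v <L>  input=q w v w $  — expand <L> ::= <G> w
step 4: stack=$ <L> v w <G>  input=q w v w $  — expand <G> ::= q
step 5: stack=$ <L> v w q  input=q w v w $  — match q
step 6: stack=$ <L> v w  input=w v w $  — match w
step 7: stack=$ <L> v  input=v w $  — match v
step 8: stack=$ <L>  input=w $  — expand <L> ::= <G> w
step 9: stack=$ w <G>  input=w $  — expand <G> ::= ε
step 10: stack=$ w  input=w $  — match w
Accept reached after 10 steps.

10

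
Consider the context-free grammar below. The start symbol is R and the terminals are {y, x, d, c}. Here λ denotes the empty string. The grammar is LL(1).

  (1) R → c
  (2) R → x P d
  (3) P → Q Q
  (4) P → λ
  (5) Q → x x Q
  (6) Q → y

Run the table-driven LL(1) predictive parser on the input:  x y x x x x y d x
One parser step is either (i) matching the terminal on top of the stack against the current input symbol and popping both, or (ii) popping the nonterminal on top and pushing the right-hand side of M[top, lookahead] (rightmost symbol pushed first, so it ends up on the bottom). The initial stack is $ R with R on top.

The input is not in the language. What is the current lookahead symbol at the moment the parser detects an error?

      Stack      Input                Action
   1  $ R        x y x x x x y d x $  expand R → x P d
   2  $ d P x    x y x x x x y d x $  match x
   3  $ d P      y x x x x y d x $    expand P → Q Q
   4  $ d Q Q    y x x x x y d x $    expand Q → y
   5  $ d Q y    y x x x x y d x $    match y
   6  $ d Q      x x x x y d x $      expand Q → x x Q
   7  $ d Q x x  x x x x y d x $      match x
   8  $ d Q x    x x x y d x $        match x
   9  $ d Q      x x y d x $          expand Q → x x Q
  10  $ d Q x x  x x y d x $          match x
  11  $ d Q x    x y d x $            match x
  12  $ d Q      y d x $              expand Q → y
  13  $ d y      y d x $              match y
  14  $ d        d x $                match d
  15  $          x $                  error: stack empty but input remains

x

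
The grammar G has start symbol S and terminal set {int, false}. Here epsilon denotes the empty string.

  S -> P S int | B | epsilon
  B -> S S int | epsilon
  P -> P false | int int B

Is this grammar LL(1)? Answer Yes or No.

No

FIRST(S) = {epsilon, int}
FIRST(B) = {epsilon, int}
FIRST(P) = {int}
FOLLOW(S) = {$, int}
FOLLOW(B) = {$, false, int}
FOLLOW(P) = {false, int}
Cell M[B, int] receives both B -> S S int and B -> epsilon — the grammar is not LL(1).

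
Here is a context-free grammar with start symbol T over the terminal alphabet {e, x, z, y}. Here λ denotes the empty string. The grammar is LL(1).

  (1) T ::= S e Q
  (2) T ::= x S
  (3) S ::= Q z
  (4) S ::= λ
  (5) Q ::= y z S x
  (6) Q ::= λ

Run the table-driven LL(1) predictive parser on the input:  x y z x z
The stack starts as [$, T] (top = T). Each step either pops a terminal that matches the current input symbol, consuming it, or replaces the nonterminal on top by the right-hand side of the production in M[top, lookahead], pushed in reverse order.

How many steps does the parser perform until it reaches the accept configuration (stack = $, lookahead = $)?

     Stack        Input        Action
  1  $ T          x y z x z $  expand T ::= x S
  2  $ S x        x y z x z $  match x
  3  $ S          y z x z $    expand S ::= Q z
  4  $ z Q        y z x z $    expand Q ::= y z S x
  5  $ z x S z y  y z x z $    match y
  6  $ z x S z    z x z $      match z
  7  $ z x S      x z $        expand S ::= λ
  8  $ z x        x z $        match x
  9  $ z          z $          match z
Accept reached after 9 steps.

9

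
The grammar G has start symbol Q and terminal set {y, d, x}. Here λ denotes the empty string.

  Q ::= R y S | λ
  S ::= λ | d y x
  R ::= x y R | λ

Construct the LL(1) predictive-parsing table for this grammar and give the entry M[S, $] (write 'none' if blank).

FIRST(S): from S::=λ we get {λ}; from S::=d y x we get {d}. So FIRST(S) = {λ, d}.
FIRST(R): from R::=x y R we get {x}; from R::=λ we get {λ}. So FIRST(R) = {λ, x}.
FIRST(Q): from Q::=R y S we get {x, y}; from Q::=λ we get {λ}. So FIRST(Q) = {λ, x, y}.
FOLLOW(Q) includes $ since Q is the start symbol.
FOLLOW(Q): Q appears on no right-hand side. Thus FOLLOW(Q) = {$}.
FOLLOW(S): in Q::=R y S, the suffix after S is empty, so FOLLOW(S) ⊇ FOLLOW(Q) = {$}. Thus FOLLOW(S) = {$}.
For S ::= λ: FIRST(λ) = {λ}, so it goes in M[S, t] for t ∈ {}; since λ ∈ FIRST, also for every t ∈ FOLLOW(S) = {$}.
For S ::= d y x: FIRST(d y x) = {d}, so it goes in M[S, t] for t ∈ {d}.

S ::= λ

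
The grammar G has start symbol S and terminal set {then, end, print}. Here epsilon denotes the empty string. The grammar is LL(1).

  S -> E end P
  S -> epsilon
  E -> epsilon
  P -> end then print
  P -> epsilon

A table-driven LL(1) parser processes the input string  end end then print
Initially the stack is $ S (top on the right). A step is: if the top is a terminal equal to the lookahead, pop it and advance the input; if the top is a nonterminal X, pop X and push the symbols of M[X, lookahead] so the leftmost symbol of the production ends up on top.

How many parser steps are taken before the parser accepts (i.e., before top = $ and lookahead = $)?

     Stack             Input                 Action
  1  $ S               end end then print $  expand S -> E end P
  2  $ P end E         end end then print $  expand E -> epsilon
  3  $ P end           end end then print $  match end
  4  $ P               end then print $      expand P -> end then print
  5  $ print then end  end then print $      match end
  6  $ print then      then print $          match then
  7  $ print           print $               match print
Accept reached after 7 steps.

7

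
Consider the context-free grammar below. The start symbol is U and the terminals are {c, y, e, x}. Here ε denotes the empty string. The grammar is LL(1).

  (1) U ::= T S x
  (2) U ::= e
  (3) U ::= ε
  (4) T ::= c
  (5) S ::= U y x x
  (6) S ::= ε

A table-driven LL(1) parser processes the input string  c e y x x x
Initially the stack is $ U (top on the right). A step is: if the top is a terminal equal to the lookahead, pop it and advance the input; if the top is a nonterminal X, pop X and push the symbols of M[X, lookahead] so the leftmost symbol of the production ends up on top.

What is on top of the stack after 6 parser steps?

y

step 1: stack=$ U  input=c e y x x x $  — expand U ::= T S x
step 2: stack=$ x S T  input=c e y x x x $  — expand T ::= c
step 3: stack=$ x S c  input=c e y x x x $  — match c
step 4: stack=$ x S  input=e y x x x $  — expand S ::= U y x x
step 5: stack=$ x x x y U  input=e y x x x $  — expand U ::= e
step 6: stack=$ x x x y e  input=e y x x x $  — match e
Stack after step 6: $ x x x y (top = y).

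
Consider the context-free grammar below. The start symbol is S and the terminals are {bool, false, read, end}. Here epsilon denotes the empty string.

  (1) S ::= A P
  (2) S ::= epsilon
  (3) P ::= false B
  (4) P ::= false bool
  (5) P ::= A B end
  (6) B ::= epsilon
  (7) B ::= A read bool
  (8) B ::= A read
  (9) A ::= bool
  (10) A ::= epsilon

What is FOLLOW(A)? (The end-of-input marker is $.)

FIRST(A) = {epsilon, bool}
FIRST(B) = {epsilon, bool, read}  (via A read bool, A read)
FIRST(P) = {bool, end, false, read}  (via A B end)
FIRST(S) = {epsilon, bool, end, false, read}  (via A P)
FOLLOW(S) includes $ since S is the start symbol.
FOLLOW(S): S appears on no right-hand side. Thus FOLLOW(S) = {$}.
FOLLOW(P): in S::=A P, the suffix after P is empty, so FOLLOW(P) ⊇ FOLLOW(S) = {$}. Thus FOLLOW(P) = {$}.
FOLLOW(B): in P::=false B, the suffix after B is empty, so FOLLOW(B) ⊇ FOLLOW(P) = {$}; in P::=A B end, B is followed by end with FIRST {end}. Thus FOLLOW(B) = {$, end}.
FOLLOW(A): in S::=A P, A is followed by P with FIRST {bool, end, false, read}; in P::=A B end, A is followed by B end with FIRST {bool, end, read}; in B::=A read bool, A is followed by read bool with FIRST {read}; in B::=A read, A is followed by read with FIRST {read}. Thus FOLLOW(A) = {bool, end, false, read}.

{bool, end, false, read}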